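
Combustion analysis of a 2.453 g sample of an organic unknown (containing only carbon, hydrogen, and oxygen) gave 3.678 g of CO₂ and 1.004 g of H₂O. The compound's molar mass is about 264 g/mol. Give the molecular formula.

C9H12O9

mol C = 3.678 g CO₂ ÷ 44.009 g/mol = 0.083574 mol
mol H = 2 × 1.004 g H₂O ÷ 18.015 g/mol = 0.11146 mol
mass O = 2.453 − (1.0038 + 0.11235) = 1.3368 g → mol O = 1.3368 ÷ 15.999 = 0.083558 mol
Divide by the smallest (0.083558 mol): C 1.000, H 1.334, O 1.000
Multiplying each by 3 gives whole numbers: C 3.00, H 4.00, O 3.00
Empirical formula: C3H4O3
Empirical-formula mass = 88.06 g/mol; 264 ÷ 88.06 ≈ 3, so the molecular formula is C9H12O9.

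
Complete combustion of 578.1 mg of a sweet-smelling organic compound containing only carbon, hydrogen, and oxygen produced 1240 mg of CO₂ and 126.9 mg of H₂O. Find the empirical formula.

mol C = 1.240 g CO₂ ÷ 44.009 g/mol = 0.028176 mol
mol H = 2 × 0.1269 g H₂O ÷ 18.015 g/mol = 0.014088 mol
mass O = 0.5781 − (0.33842 + 0.014201) = 0.22548 g → mol O = 0.22548 ÷ 15.999 = 0.014093 mol
Divide by the smallest (0.014088 mol): C 2.000, H 1.000, O 1.000

C2HO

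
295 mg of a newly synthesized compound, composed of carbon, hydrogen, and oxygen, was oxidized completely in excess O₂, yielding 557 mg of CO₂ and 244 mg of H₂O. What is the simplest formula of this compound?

C7H15O4

mol C = 0.557 g CO₂ ÷ 44.009 g/mol = 0.01266 mol
mol H = 2 × 0.244 g H₂O ÷ 18.015 g/mol = 0.02709 mol
mass O = 0.295 − (0.1520 + 0.02731) = 0.1157 g → mol O = 0.1157 ÷ 15.999 = 0.007230 mol
Divide by the smallest (0.007230 mol): C 1.750, H 3.747, O 1.000
Multiplying each by 4 gives whole numbers: C 7.00, H 14.99, O 4.00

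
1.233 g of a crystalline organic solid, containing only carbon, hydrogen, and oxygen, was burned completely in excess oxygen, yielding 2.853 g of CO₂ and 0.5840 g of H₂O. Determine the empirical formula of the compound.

mol C = 2.853 g CO₂ ÷ 44.009 g/mol = 0.064828 mol
mol H = 2 × 0.5840 g H₂O ÷ 18.015 g/mol = 0.064835 mol
mass O = 1.233 − (0.77864 + 0.065354) = 0.38900 g → mol O = 0.38900 ÷ 15.999 = 0.024314 mol
Divide by the smallest (0.024314 mol): C 2.666, H 2.667, O 1.000
Multiplying each by 3 gives whole numbers: C 8.00, H 8.00, O 3.00

C8H8O3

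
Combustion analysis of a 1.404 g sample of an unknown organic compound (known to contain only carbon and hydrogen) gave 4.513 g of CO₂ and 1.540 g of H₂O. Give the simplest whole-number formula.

C3H5

mol C = 4.513 g CO₂ ÷ 44.009 g/mol = 0.10255 mol
mol H = 2 × 1.540 g H₂O ÷ 18.015 g/mol = 0.17097 mol
Divide by the smallest (0.10255 mol): C 1.000, H 1.667
Multiplying each by 3 gives whole numbers: C 3.00, H 5.00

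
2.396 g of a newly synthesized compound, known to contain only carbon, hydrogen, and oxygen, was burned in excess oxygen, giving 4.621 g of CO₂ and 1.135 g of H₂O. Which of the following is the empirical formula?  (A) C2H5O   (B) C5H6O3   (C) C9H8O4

(B) C5H6O3

mol C = 4.621 g CO₂ ÷ 44.009 g/mol = 0.10500 mol
mol H = 2 × 1.135 g H₂O ÷ 18.015 g/mol = 0.12601 mol
mass O = 2.396 − (1.2612 + 0.12701) = 1.0078 g → mol O = 1.0078 ÷ 15.999 = 0.062992 mol
Divide by the smallest (0.062992 mol): C 1.667, H 2.000, O 1.000
Multiplying each by 3 gives whole numbers: C 5.00, H 6.00, O 3.00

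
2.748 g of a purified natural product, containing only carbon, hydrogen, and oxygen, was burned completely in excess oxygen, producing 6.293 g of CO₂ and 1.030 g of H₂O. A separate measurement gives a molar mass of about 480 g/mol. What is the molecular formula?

mol C = 6.293 g CO₂ ÷ 44.009 g/mol = 0.14299 mol
mol H = 2 × 1.030 g H₂O ÷ 18.015 g/mol = 0.11435 mol
mass O = 2.748 − (1.7175 + 0.11526) = 0.91524 g → mol O = 0.91524 ÷ 15.999 = 0.057206 mol
Divide by the smallest (0.057206 mol): C 2.500, H 1.999, O 1.000
Multiplying each by 2 gives whole numbers: C 5.00, H 4.00, O 2.00
Empirical formula: C5H4O2
Empirical-formula mass = 96.08 g/mol; 480 ÷ 96.08 ≈ 5, so the molecular formula is C25H20O10.

C25H20O10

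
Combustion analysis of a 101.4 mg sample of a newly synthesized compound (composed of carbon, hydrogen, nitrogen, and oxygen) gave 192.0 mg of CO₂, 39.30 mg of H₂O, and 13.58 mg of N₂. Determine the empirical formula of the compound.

C9H9N2O4

mol C = 0.1920 g CO₂ ÷ 44.009 g/mol = 0.0043627 mol
mol H = 2 × 0.03930 g H₂O ÷ 18.015 g/mol = 0.0043630 mol
mol N = 2 × 0.01358 g N₂ ÷ 28.014 g/mol = 0.00096952 mol
mass O = 0.1014 − (0.052401 + 0.0043979 + 0.013580) = 0.031021 g → mol O = 0.031021 ÷ 15.999 = 0.0019389 mol
Divide by the smallest (0.00096952 mol): C 4.500, H 4.500, N 1.000, O 2.000
Multiplying each by 2 gives whole numbers: C 9.00, H 9.00, N 2.00, O 4.00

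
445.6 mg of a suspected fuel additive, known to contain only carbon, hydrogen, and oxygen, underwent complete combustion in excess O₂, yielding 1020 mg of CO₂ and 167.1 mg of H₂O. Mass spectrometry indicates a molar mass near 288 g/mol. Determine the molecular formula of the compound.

mol C = 1.020 g CO₂ ÷ 44.009 g/mol = 0.023177 mol
mol H = 2 × 0.1671 g H₂O ÷ 18.015 g/mol = 0.018551 mol
mass O = 0.4456 − (0.27838 + 0.018700) = 0.14852 g → mol O = 0.14852 ÷ 15.999 = 0.0092831 mol
Divide by the smallest (0.0092831 mol): C 2.497, H 1.998, O 1.000
Multiplying each by 2 gives whole numbers: C 4.99, H 4.00, O 2.00
Empirical formula: C5H4O2
Empirical-formula mass = 96.08 g/mol; 288 ÷ 96.08 ≈ 3, so the molecular formula is C15H12O6.

C15H12O6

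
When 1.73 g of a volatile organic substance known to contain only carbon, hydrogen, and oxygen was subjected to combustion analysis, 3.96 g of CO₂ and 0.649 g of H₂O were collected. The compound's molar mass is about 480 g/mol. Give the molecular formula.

C25H20O10

mol C = 3.96 g CO₂ ÷ 44.009 g/mol = 0.08998 mol
mol H = 2 × 0.649 g H₂O ÷ 18.015 g/mol = 0.07205 mol
mass O = 1.73 − (1.081 + 0.07263) = 0.5766 g → mol O = 0.5766 ÷ 15.999 = 0.03604 mol
Divide by the smallest (0.03604 mol): C 2.497, H 1.999, O 1.000
Multiplying each by 2 gives whole numbers: C 4.99, H 4.00, O 2.00
Empirical formula: C5H4O2
Empirical-formula mass = 96.08 g/mol; 480 ÷ 96.08 ≈ 5, so the molecular formula is C25H20O10.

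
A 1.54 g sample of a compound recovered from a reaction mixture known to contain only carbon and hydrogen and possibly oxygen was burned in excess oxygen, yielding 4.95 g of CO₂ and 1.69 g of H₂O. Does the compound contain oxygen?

no

mol C = 4.95 g CO₂ ÷ 44.009 g/mol = 0.1125 mol
mol H = 2 × 1.69 g H₂O ÷ 18.015 g/mol = 0.1876 mol
C and H together account for 1.540 g — essentially the entire 1.54 g sample — so the compound contains no oxygen.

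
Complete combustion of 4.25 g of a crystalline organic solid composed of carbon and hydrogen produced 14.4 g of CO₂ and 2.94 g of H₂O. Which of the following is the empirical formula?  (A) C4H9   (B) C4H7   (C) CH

mol C = 14.4 g CO₂ ÷ 44.009 g/mol = 0.3272 mol
mol H = 2 × 2.94 g H₂O ÷ 18.015 g/mol = 0.3264 mol
Divide by the smallest (0.3264 mol): C 1.002, H 1.000

(C) CH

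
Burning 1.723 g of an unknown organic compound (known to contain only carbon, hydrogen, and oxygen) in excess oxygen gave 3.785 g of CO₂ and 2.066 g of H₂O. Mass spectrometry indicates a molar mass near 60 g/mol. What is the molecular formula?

mol C = 3.785 g CO₂ ÷ 44.009 g/mol = 0.086005 mol
mol H = 2 × 2.066 g H₂O ÷ 18.015 g/mol = 0.22936 mol
mass O = 1.723 − (1.0330 + 0.23120) = 0.45879 g → mol O = 0.45879 ÷ 15.999 = 0.028676 mol
Divide by the smallest (0.028676 mol): C 2.999, H 7.998, O 1.000
Empirical formula: C3H8O
Empirical-formula mass = 60.10 g/mol; 60 ÷ 60.10 ≈ 1, so the molecular formula is C3H8O.

C3H8O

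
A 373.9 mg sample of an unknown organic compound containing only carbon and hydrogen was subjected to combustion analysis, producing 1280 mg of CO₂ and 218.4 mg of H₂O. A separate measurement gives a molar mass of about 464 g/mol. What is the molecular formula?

mol C = 1.280 g CO₂ ÷ 44.009 g/mol = 0.029085 mol
mol H = 2 × 0.2184 g H₂O ÷ 18.015 g/mol = 0.024246 mol
Divide by the smallest (0.024246 mol): C 1.200, H 1.000
Multiplying each by 5 gives whole numbers: C 6.00, H 5.00
Empirical formula: C6H5
Empirical-formula mass = 77.11 g/mol; 464 ÷ 77.11 ≈ 6, so the molecular formula is C36H30.

C36H30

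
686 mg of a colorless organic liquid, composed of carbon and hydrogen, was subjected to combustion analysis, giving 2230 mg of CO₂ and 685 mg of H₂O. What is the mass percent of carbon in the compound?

mol C = 2.23 g CO₂ ÷ 44.009 g/mol = 0.05067 mol
mol H = 2 × 0.685 g H₂O ÷ 18.015 g/mol = 0.07605 mol
mass % C = 0.6086 g ÷ 0.686 g × 100%

88.7%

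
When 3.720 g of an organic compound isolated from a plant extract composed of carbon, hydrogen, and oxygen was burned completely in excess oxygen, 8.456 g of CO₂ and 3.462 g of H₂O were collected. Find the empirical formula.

mol C = 8.456 g CO₂ ÷ 44.009 g/mol = 0.19214 mol
mol H = 2 × 3.462 g H₂O ÷ 18.015 g/mol = 0.38435 mol
mass O = 3.720 − (2.3078 + 0.38742) = 1.0248 g → mol O = 1.0248 ÷ 15.999 = 0.064051 mol
Divide by the smallest (0.064051 mol): C 3.000, H 6.001, O 1.000

C3H6O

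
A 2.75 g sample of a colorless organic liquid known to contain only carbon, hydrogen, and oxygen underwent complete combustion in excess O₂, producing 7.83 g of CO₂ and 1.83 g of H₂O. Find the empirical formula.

C7H8O

mol C = 7.83 g CO₂ ÷ 44.009 g/mol = 0.1779 mol
mol H = 2 × 1.83 g H₂O ÷ 18.015 g/mol = 0.2032 mol
mass O = 2.75 − (2.137 + 0.2048) = 0.4082 g → mol O = 0.4082 ÷ 15.999 = 0.02552 mol
Divide by the smallest (0.02552 mol): C 6.973, H 7.962, O 1.000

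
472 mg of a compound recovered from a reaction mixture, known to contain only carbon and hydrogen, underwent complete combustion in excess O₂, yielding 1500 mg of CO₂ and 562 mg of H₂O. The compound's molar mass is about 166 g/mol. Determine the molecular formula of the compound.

C12H22

mol C = 1.50 g CO₂ ÷ 44.009 g/mol = 0.03408 mol
mol H = 2 × 0.562 g H₂O ÷ 18.015 g/mol = 0.06239 mol
Divide by the smallest (0.03408 mol): C 1.000, H 1.831
Multiplying each by 6 gives whole numbers: C 6.00, H 10.98
Empirical formula: C6H11
Empirical-formula mass = 83.15 g/mol; 166 ÷ 83.15 ≈ 2, so the molecular formula is C12H22.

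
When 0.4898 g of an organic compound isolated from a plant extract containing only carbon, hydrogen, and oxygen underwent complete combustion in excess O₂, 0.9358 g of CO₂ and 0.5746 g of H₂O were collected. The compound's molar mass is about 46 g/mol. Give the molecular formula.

C2H6O

mol C = 0.9358 g CO₂ ÷ 44.009 g/mol = 0.021264 mol
mol H = 2 × 0.5746 g H₂O ÷ 18.015 g/mol = 0.063791 mol
mass O = 0.4898 − (0.25540 + 0.064302) = 0.17010 g → mol O = 0.17010 ÷ 15.999 = 0.010632 mol
Divide by the smallest (0.010632 mol): C 2.000, H 6.000, O 1.000
Empirical formula: C2H6O
Empirical-formula mass = 46.07 g/mol; 46 ÷ 46.07 ≈ 1, so the molecular formula is C2H6O.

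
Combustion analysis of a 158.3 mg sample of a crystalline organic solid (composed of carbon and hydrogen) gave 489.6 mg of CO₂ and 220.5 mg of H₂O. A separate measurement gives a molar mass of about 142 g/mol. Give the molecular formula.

C10H22

mol C = 0.4896 g CO₂ ÷ 44.009 g/mol = 0.011125 mol
mol H = 2 × 0.2205 g H₂O ÷ 18.015 g/mol = 0.024480 mol
Divide by the smallest (0.011125 mol): C 1.000, H 2.200
Multiplying each by 5 gives whole numbers: C 5.00, H 11.00
Empirical formula: C5H11
Empirical-formula mass = 71.14 g/mol; 142 ÷ 71.14 ≈ 2, so the molecular formula is C10H22.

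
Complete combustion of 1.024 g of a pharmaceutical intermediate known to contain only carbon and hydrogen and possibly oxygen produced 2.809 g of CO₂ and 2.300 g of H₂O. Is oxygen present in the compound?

mol C = 2.809 g CO₂ ÷ 44.009 g/mol = 0.063828 mol
mol H = 2 × 2.300 g H₂O ÷ 18.015 g/mol = 0.25534 mol
C and H together account for 1.0240 g — essentially the entire 1.024 g sample — so the compound contains no oxygen.

no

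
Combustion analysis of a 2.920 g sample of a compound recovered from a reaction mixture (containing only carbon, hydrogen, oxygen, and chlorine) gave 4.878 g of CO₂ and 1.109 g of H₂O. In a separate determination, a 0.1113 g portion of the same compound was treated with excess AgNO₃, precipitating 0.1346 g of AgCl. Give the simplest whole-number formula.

mol C = 4.878 g CO₂ ÷ 44.009 g/mol = 0.11084 mol
mol H = 2 × 1.109 g H₂O ÷ 18.015 g/mol = 0.12312 mol
From the AgCl data: mol Cl per gram of compound = (0.1346 ÷ 143.318) ÷ 0.1113 = 0.0084382 mol/g, so in the 2.920 g combustion sample mol Cl = 0.024640 mol
mass O = 2.920 − (1.3313 + 0.12410 + 0.87347) = 0.59111 g → mol O = 0.59111 ÷ 15.999 = 0.036947 mol
Divide by the smallest (0.024640 mol): C 4.499, H 4.997, Cl 1.000, O 1.499
Multiplying each by 2 gives whole numbers: C 9.00, H 9.99, Cl 2.00, O 3.00

C9H10Cl2O3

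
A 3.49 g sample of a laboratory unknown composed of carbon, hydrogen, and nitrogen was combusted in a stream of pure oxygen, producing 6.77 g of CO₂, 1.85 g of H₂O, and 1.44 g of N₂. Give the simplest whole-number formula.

mol C = 6.77 g CO₂ ÷ 44.009 g/mol = 0.1538 mol
mol H = 2 × 1.85 g H₂O ÷ 18.015 g/mol = 0.2054 mol
mol N = 2 × 1.44 g N₂ ÷ 28.014 g/mol = 0.1028 mol
Divide by the smallest (0.1028 mol): C 1.496, H 1.998, N 1.000
Multiplying each by 2 gives whole numbers: C 2.99, H 4.00, N 2.00

C3H4N2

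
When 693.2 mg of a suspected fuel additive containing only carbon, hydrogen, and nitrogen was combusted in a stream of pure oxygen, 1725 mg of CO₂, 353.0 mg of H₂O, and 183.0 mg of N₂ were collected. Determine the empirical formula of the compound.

C3H3N

mol C = 1.725 g CO₂ ÷ 44.009 g/mol = 0.039197 mol
mol H = 2 × 0.3530 g H₂O ÷ 18.015 g/mol = 0.039190 mol
mol N = 2 × 0.1830 g N₂ ÷ 28.014 g/mol = 0.013065 mol
Divide by the smallest (0.013065 mol): C 3.000, H 3.000, N 1.000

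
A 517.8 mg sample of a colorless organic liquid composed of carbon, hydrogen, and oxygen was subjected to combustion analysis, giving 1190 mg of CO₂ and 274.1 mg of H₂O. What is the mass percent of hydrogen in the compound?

5.92%

mol C = 1.190 g CO₂ ÷ 44.009 g/mol = 0.027040 mol
mol H = 2 × 0.2741 g H₂O ÷ 18.015 g/mol = 0.030430 mol
mass O = 0.5178 − (0.32478 + 0.030674) = 0.16235 g → mol O = 0.16235 ÷ 15.999 = 0.010147 mol
mass % H = 0.030674 g ÷ 0.5178 g × 100%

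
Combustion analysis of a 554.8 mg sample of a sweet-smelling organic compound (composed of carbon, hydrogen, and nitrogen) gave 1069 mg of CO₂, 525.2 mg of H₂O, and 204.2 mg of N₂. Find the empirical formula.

C5H12N3

mol C = 1.069 g CO₂ ÷ 44.009 g/mol = 0.024290 mol
mol H = 2 × 0.5252 g H₂O ÷ 18.015 g/mol = 0.058307 mol
mol N = 2 × 0.2042 g N₂ ÷ 28.014 g/mol = 0.014578 mol
Divide by the smallest (0.014578 mol): C 1.666, H 4.000, N 1.000
Multiplying each by 3 gives whole numbers: C 5.00, H 12.00, N 3.00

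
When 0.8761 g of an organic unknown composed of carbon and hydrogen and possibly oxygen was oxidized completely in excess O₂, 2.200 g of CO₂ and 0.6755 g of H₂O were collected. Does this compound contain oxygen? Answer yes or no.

mol C = 2.200 g CO₂ ÷ 44.009 g/mol = 0.049990 mol
mol H = 2 × 0.6755 g H₂O ÷ 18.015 g/mol = 0.074993 mol
C and H account for only 0.67602 g of the 0.8761 g sample; the remaining 0.20008 g must be oxygen.

yes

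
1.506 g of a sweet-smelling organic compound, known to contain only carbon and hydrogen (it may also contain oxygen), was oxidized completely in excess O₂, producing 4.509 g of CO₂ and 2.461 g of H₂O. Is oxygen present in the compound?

no

mol C = 4.509 g CO₂ ÷ 44.009 g/mol = 0.10246 mol
mol H = 2 × 2.461 g H₂O ÷ 18.015 g/mol = 0.27322 mol
C and H together account for 1.5060 g — essentially the entire 1.506 g sample — so the compound contains no oxygen.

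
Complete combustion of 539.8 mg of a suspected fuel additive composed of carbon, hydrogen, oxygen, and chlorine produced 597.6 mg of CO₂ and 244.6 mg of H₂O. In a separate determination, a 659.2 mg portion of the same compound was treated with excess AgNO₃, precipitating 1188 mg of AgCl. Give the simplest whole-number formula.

mol C = 0.5976 g CO₂ ÷ 44.009 g/mol = 0.013579 mol
mol H = 2 × 0.2446 g H₂O ÷ 18.015 g/mol = 0.027155 mol
From the AgCl data: mol Cl per gram of compound = (1.188 ÷ 143.318) ÷ 0.6592 = 0.012575 mol/g, so in the 0.5398 g combustion sample mol Cl = 0.0067878 mol
mass O = 0.5398 − (0.16310 + 0.027372 + 0.24063) = 0.10870 g → mol O = 0.10870 ÷ 15.999 = 0.0067942 mol
Divide by the smallest (0.0067878 mol): C 2.000, H 4.001, Cl 1.000, O 1.001

C2H4ClO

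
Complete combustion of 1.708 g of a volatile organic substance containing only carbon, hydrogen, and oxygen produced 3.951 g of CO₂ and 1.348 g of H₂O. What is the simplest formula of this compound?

C3H5O

mol C = 3.951 g CO₂ ÷ 44.009 g/mol = 0.089777 mol
mol H = 2 × 1.348 g H₂O ÷ 18.015 g/mol = 0.14965 mol
mass O = 1.708 − (1.0783 + 0.15085) = 0.47884 g → mol O = 0.47884 ÷ 15.999 = 0.029929 mol
Divide by the smallest (0.029929 mol): C 3.000, H 5.000, O 1.000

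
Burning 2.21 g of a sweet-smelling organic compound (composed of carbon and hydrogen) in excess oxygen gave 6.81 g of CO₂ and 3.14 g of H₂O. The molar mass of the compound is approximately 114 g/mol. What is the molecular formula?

C8H18

mol C = 6.81 g CO₂ ÷ 44.009 g/mol = 0.1547 mol
mol H = 2 × 3.14 g H₂O ÷ 18.015 g/mol = 0.3486 mol
Divide by the smallest (0.1547 mol): C 1.000, H 2.253
Multiplying each by 4 gives whole numbers: C 4.00, H 9.01
Empirical formula: C4H9
Empirical-formula mass = 57.12 g/mol; 114 ÷ 57.12 ≈ 2, so the molecular formula is C8H18.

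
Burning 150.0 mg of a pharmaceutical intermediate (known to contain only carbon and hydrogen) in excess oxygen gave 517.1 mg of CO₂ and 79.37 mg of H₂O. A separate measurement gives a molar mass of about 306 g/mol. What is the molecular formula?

mol C = 0.5171 g CO₂ ÷ 44.009 g/mol = 0.011750 mol
mol H = 2 × 0.07937 g H₂O ÷ 18.015 g/mol = 0.0088115 mol
Divide by the smallest (0.0088115 mol): C 1.333, H 1.000
Multiplying each by 3 gives whole numbers: C 4.00, H 3.00
Empirical formula: C4H3
Empirical-formula mass = 51.07 g/mol; 306 ÷ 51.07 ≈ 6, so the molecular formula is C24H18.

C24H18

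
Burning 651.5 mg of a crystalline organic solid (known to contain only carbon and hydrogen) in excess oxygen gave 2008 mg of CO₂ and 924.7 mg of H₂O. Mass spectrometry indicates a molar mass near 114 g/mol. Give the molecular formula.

C8H18

mol C = 2.008 g CO₂ ÷ 44.009 g/mol = 0.045627 mol
mol H = 2 × 0.9247 g H₂O ÷ 18.015 g/mol = 0.10266 mol
Divide by the smallest (0.045627 mol): C 1.000, H 2.250
Multiplying each by 4 gives whole numbers: C 4.00, H 9.00
Empirical formula: C4H9
Empirical-formula mass = 57.12 g/mol; 114 ÷ 57.12 ≈ 2, so the molecular formula is C8H18.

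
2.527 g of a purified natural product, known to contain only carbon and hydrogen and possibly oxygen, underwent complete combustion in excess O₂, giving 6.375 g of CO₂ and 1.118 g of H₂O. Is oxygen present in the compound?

mol C = 6.375 g CO₂ ÷ 44.009 g/mol = 0.14486 mol
mol H = 2 × 1.118 g H₂O ÷ 18.015 g/mol = 0.12412 mol
C and H account for only 1.8650 g of the 2.527 g sample; the remaining 0.66201 g must be oxygen.

yes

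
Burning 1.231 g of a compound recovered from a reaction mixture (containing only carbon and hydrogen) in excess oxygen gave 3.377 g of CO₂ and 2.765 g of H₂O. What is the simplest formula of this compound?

mol C = 3.377 g CO₂ ÷ 44.009 g/mol = 0.076734 mol
mol H = 2 × 2.765 g H₂O ÷ 18.015 g/mol = 0.30697 mol
Divide by the smallest (0.076734 mol): C 1.000, H 4.000

CH4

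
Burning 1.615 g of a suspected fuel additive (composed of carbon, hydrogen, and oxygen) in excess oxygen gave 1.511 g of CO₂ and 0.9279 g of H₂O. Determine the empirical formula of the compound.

mol C = 1.511 g CO₂ ÷ 44.009 g/mol = 0.034334 mol
mol H = 2 × 0.9279 g H₂O ÷ 18.015 g/mol = 0.10301 mol
mass O = 1.615 − (0.41238 + 0.10384) = 1.0988 g → mol O = 1.0988 ÷ 15.999 = 0.068678 mol
Divide by the smallest (0.034334 mol): C 1.000, H 3.000, O 2.000

CH3O2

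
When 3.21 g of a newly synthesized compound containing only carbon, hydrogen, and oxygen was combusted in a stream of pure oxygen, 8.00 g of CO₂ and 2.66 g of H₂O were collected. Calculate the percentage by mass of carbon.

mol C = 8.00 g CO₂ ÷ 44.009 g/mol = 0.1818 mol
mol H = 2 × 2.66 g H₂O ÷ 18.015 g/mol = 0.2953 mol
mass O = 3.21 − (2.183 + 0.2977) = 0.7290 g → mol O = 0.7290 ÷ 15.999 = 0.04556 mol
mass % C = 2.183 g ÷ 3.21 g × 100%

68.0%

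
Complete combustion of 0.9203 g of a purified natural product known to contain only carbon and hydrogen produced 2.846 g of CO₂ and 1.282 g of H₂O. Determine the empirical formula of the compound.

mol C = 2.846 g CO₂ ÷ 44.009 g/mol = 0.064669 mol
mol H = 2 × 1.282 g H₂O ÷ 18.015 g/mol = 0.14233 mol
Divide by the smallest (0.064669 mol): C 1.000, H 2.201
Multiplying each by 5 gives whole numbers: C 5.00, H 11.00

C5H11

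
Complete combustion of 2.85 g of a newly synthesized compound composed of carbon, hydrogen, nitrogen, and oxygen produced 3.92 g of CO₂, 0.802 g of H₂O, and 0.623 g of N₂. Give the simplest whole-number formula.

C4H4N2O3

mol C = 3.92 g CO₂ ÷ 44.009 g/mol = 0.08907 mol
mol H = 2 × 0.802 g H₂O ÷ 18.015 g/mol = 0.08904 mol
mol N = 2 × 0.623 g N₂ ÷ 28.014 g/mol = 0.04448 mol
mass O = 2.85 − (1.070 + 0.08975 + 0.6230) = 1.067 g → mol O = 1.067 ÷ 15.999 = 0.06672 mol
Divide by the smallest (0.04448 mol): C 2.003, H 2.002, N 1.000, O 1.500
Multiplying each by 2 gives whole numbers: C 4.01, H 4.00, N 2.00, O 3.00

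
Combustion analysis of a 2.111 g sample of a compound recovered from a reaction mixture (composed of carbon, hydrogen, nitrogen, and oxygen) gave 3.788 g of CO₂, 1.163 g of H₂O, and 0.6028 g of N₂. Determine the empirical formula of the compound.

C4H6N2O

mol C = 3.788 g CO₂ ÷ 44.009 g/mol = 0.086073 mol
mol H = 2 × 1.163 g H₂O ÷ 18.015 g/mol = 0.12911 mol
mol N = 2 × 0.6028 g N₂ ÷ 28.014 g/mol = 0.043036 mol
mass O = 2.111 − (1.0338 + 0.13015 + 0.60280) = 0.34423 g → mol O = 0.34423 ÷ 15.999 = 0.021515 mol
Divide by the smallest (0.021515 mol): C 4.001, H 6.001, N 2.000, O 1.000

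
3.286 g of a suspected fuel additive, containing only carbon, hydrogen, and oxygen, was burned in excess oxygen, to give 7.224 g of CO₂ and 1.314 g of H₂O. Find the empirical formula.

C9H8O4

mol C = 7.224 g CO₂ ÷ 44.009 g/mol = 0.16415 mol
mol H = 2 × 1.314 g H₂O ÷ 18.015 g/mol = 0.14588 mol
mass O = 3.286 − (1.9716 + 0.14705) = 1.1674 g → mol O = 1.1674 ÷ 15.999 = 0.072965 mol
Divide by the smallest (0.072965 mol): C 2.250, H 1.999, O 1.000
Multiplying each by 4 gives whole numbers: C 9.00, H 8.00, O 4.00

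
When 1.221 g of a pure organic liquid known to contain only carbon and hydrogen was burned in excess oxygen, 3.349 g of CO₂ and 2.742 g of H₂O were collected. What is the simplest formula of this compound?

CH4

mol C = 3.349 g CO₂ ÷ 44.009 g/mol = 0.076098 mol
mol H = 2 × 2.742 g H₂O ÷ 18.015 g/mol = 0.30441 mol
Divide by the smallest (0.076098 mol): C 1.000, H 4.000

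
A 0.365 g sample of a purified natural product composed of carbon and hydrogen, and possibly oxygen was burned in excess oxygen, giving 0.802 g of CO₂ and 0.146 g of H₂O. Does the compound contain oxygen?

yes

mol C = 0.802 g CO₂ ÷ 44.009 g/mol = 0.01822 mol
mol H = 2 × 0.146 g H₂O ÷ 18.015 g/mol = 0.01621 mol
C and H account for only 0.2352 g of the 0.365 g sample; the remaining 0.1298 g must be oxygen.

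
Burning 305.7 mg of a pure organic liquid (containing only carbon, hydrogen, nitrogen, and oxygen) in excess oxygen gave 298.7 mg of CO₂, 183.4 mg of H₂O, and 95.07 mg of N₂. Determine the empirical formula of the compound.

mol C = 0.2987 g CO₂ ÷ 44.009 g/mol = 0.0067872 mol
mol H = 2 × 0.1834 g H₂O ÷ 18.015 g/mol = 0.020361 mol
mol N = 2 × 0.09507 g N₂ ÷ 28.014 g/mol = 0.0067873 mol
mass O = 0.3057 − (0.081522 + 0.020524 + 0.095070) = 0.10858 g → mol O = 0.10858 ÷ 15.999 = 0.0067870 mol
Divide by the smallest (0.0067870 mol): C 1.000, H 3.000, N 1.000, O 1.000

CH3NO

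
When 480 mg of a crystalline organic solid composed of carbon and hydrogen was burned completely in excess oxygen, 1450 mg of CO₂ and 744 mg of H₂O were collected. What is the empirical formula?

C2H5

mol C = 1.45 g CO₂ ÷ 44.009 g/mol = 0.03295 mol
mol H = 2 × 0.744 g H₂O ÷ 18.015 g/mol = 0.08260 mol
Divide by the smallest (0.03295 mol): C 1.000, H 2.507
Multiplying each by 2 gives whole numbers: C 2.00, H 5.01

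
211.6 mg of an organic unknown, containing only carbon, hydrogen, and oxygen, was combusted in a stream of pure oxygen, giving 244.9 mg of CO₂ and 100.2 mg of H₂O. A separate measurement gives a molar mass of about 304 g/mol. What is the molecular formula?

mol C = 0.2449 g CO₂ ÷ 44.009 g/mol = 0.0055648 mol
mol H = 2 × 0.1002 g H₂O ÷ 18.015 g/mol = 0.011124 mol
mass O = 0.2116 − (0.066838 + 0.011213) = 0.13355 g → mol O = 0.13355 ÷ 15.999 = 0.0083473 mol
Divide by the smallest (0.0055648 mol): C 1.000, H 1.999, O 1.500
Multiplying each by 2 gives whole numbers: C 2.00, H 4.00, O 3.00
Empirical formula: C2H4O3
Empirical-formula mass = 76.05 g/mol; 304 ÷ 76.05 ≈ 4, so the molecular formula is C8H16O12.

C8H16O12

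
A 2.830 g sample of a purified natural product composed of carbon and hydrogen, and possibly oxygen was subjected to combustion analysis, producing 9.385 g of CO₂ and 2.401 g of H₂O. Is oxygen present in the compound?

mol C = 9.385 g CO₂ ÷ 44.009 g/mol = 0.21325 mol
mol H = 2 × 2.401 g H₂O ÷ 18.015 g/mol = 0.26656 mol
C and H together account for 2.8301 g — essentially the entire 2.830 g sample — so the compound contains no oxygen.

no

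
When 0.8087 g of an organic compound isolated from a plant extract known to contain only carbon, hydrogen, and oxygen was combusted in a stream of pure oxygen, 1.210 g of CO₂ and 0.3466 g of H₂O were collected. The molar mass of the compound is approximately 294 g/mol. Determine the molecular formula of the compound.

mol C = 1.210 g CO₂ ÷ 44.009 g/mol = 0.027494 mol
mol H = 2 × 0.3466 g H₂O ÷ 18.015 g/mol = 0.038479 mol
mass O = 0.8087 − (0.33023 + 0.038787) = 0.43968 g → mol O = 0.43968 ÷ 15.999 = 0.027482 mol
Divide by the smallest (0.027482 mol): C 1.000, H 1.400, O 1.000
Multiplying each by 5 gives whole numbers: C 5.00, H 7.00, O 5.00
Empirical formula: C5H7O5
Empirical-formula mass = 147.11 g/mol; 294 ÷ 147.11 ≈ 2, so the molecular formula is C10H14O10.

C10H14O10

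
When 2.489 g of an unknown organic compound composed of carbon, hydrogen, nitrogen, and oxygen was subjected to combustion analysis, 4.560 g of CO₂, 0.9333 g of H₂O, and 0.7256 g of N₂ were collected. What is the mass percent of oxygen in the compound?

16.65%

mol C = 4.560 g CO₂ ÷ 44.009 g/mol = 0.10362 mol
mol H = 2 × 0.9333 g H₂O ÷ 18.015 g/mol = 0.10361 mol
mol N = 2 × 0.7256 g N₂ ÷ 28.014 g/mol = 0.051803 mol
mass O = 2.489 − (1.2445 + 0.10444 + 0.72560) = 0.41444 g → mol O = 0.41444 ÷ 15.999 = 0.025904 mol
mass % O = 0.41444 g ÷ 2.489 g × 100%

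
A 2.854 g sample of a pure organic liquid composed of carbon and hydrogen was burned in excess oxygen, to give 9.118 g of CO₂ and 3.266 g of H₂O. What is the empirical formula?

C4H7

mol C = 9.118 g CO₂ ÷ 44.009 g/mol = 0.20718 mol
mol H = 2 × 3.266 g H₂O ÷ 18.015 g/mol = 0.36259 mol
Divide by the smallest (0.20718 mol): C 1.000, H 1.750
Multiplying each by 4 gives whole numbers: C 4.00, H 7.00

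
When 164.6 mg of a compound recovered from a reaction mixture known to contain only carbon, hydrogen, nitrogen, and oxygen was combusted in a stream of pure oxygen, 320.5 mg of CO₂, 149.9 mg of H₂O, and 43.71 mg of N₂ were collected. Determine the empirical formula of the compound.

C7H16N3O

mol C = 0.3205 g CO₂ ÷ 44.009 g/mol = 0.0072826 mol
mol H = 2 × 0.1499 g H₂O ÷ 18.015 g/mol = 0.016642 mol
mol N = 2 × 0.04371 g N₂ ÷ 28.014 g/mol = 0.0031206 mol
mass O = 0.1646 − (0.087471 + 0.016775 + 0.043710) = 0.016644 g → mol O = 0.016644 ÷ 15.999 = 0.0010403 mol
Divide by the smallest (0.0010403 mol): C 7.000, H 15.997, N 3.000, O 1.000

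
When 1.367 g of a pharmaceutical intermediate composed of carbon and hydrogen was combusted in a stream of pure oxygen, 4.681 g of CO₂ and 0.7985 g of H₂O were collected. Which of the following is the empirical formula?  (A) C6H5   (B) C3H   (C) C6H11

(A) C6H5

mol C = 4.681 g CO₂ ÷ 44.009 g/mol = 0.10636 mol
mol H = 2 × 0.7985 g H₂O ÷ 18.015 g/mol = 0.088648 mol
Divide by the smallest (0.088648 mol): C 1.200, H 1.000
Multiplying each by 5 gives whole numbers: C 6.00, H 5.00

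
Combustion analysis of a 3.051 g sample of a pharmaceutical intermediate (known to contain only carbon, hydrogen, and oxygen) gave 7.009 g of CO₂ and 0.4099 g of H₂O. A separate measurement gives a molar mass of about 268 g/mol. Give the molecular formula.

mol C = 7.009 g CO₂ ÷ 44.009 g/mol = 0.15926 mol
mol H = 2 × 0.4099 g H₂O ÷ 18.015 g/mol = 0.045507 mol
mass O = 3.051 − (1.9129 + 0.045871) = 1.0922 g → mol O = 1.0922 ÷ 15.999 = 0.068268 mol
Divide by the smallest (0.045507 mol): C 3.500, H 1.000, O 1.500
Multiplying each by 2 gives whole numbers: C 7.00, H 2.00, O 3.00
Empirical formula: C7H2O3
Empirical-formula mass = 134.09 g/mol; 268 ÷ 134.09 ≈ 2, so the molecular formula is C14H4O6.

C14H4O6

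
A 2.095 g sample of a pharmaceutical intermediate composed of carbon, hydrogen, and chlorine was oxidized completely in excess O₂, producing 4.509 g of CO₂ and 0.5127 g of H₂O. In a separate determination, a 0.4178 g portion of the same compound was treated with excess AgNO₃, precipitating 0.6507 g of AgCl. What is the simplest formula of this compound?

mol C = 4.509 g CO₂ ÷ 44.009 g/mol = 0.10246 mol
mol H = 2 × 0.5127 g H₂O ÷ 18.015 g/mol = 0.056919 mol
From the AgCl data: mol Cl per gram of compound = (0.6507 ÷ 143.318) ÷ 0.4178 = 0.010867 mol/g, so in the 2.095 g combustion sample mol Cl = 0.022766 mol
Divide by the smallest (0.022766 mol): C 4.500, H 2.500, Cl 1.000
Multiplying each by 2 gives whole numbers: C 9.00, H 5.00, Cl 2.00

C9H5Cl2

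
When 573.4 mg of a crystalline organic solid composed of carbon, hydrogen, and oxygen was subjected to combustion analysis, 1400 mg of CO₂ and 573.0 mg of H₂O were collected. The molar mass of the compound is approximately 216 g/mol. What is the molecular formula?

C12H24O3

mol C = 1.400 g CO₂ ÷ 44.009 g/mol = 0.031812 mol
mol H = 2 × 0.5730 g H₂O ÷ 18.015 g/mol = 0.063614 mol
mass O = 0.5734 − (0.38209 + 0.064123) = 0.12719 g → mol O = 0.12719 ÷ 15.999 = 0.0079497 mol
Divide by the smallest (0.0079497 mol): C 4.002, H 8.002, O 1.000
Empirical formula: C4H8O
Empirical-formula mass = 72.11 g/mol; 216 ÷ 72.11 ≈ 3, so the molecular formula is C12H24O3.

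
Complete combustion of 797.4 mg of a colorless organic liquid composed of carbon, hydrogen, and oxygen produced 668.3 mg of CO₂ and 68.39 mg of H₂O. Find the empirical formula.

mol C = 0.6683 g CO₂ ÷ 44.009 g/mol = 0.015186 mol
mol H = 2 × 0.06839 g H₂O ÷ 18.015 g/mol = 0.0075926 mol
mass O = 0.7974 − (0.18239 + 0.0076533) = 0.60735 g → mol O = 0.60735 ÷ 15.999 = 0.037962 mol
Divide by the smallest (0.0075926 mol): C 2.000, H 1.000, O 5.000

C2HO5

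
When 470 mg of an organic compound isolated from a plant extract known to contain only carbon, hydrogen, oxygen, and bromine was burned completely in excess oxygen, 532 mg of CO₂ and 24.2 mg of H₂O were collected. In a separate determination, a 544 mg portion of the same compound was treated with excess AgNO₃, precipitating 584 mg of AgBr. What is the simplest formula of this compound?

C9H2Br2O5

mol C = 0.532 g CO₂ ÷ 44.009 g/mol = 0.01209 mol
mol H = 2 × 0.0242 g H₂O ÷ 18.015 g/mol = 0.002687 mol
From the AgBr data: mol Br per gram of compound = (0.584 ÷ 187.772) ÷ 0.544 = 0.005717 mol/g, so in the 0.470 g combustion sample mol Br = 0.002687 mol
mass O = 0.470 − (0.1452 + 0.002708 + 0.2147) = 0.1074 g → mol O = 0.1074 ÷ 15.999 = 0.006712 mol
Divide by the smallest (0.002687 mol): C 4.499, H 1.000, Br 1.000, O 2.498
Multiplying each by 2 gives whole numbers: C 9.00, H 2.00, Br 2.00, O 5.00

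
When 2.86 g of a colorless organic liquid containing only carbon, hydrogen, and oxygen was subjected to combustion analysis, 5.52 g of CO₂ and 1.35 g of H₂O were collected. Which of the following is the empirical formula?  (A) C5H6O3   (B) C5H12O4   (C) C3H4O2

mol C = 5.52 g CO₂ ÷ 44.009 g/mol = 0.1254 mol
mol H = 2 × 1.35 g H₂O ÷ 18.015 g/mol = 0.1499 mol
mass O = 2.86 − (1.507 + 0.1511) = 1.202 g → mol O = 1.202 ÷ 15.999 = 0.07515 mol
Divide by the smallest (0.07515 mol): C 1.669, H 1.994, O 1.000
Multiplying each by 3 gives whole numbers: C 5.01, H 5.98, O 3.00

(A) C5H6O3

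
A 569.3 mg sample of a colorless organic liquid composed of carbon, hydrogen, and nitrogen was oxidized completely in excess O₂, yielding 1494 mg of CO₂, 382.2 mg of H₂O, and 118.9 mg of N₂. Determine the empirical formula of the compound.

mol C = 1.494 g CO₂ ÷ 44.009 g/mol = 0.033948 mol
mol H = 2 × 0.3822 g H₂O ÷ 18.015 g/mol = 0.042431 mol
mol N = 2 × 0.1189 g N₂ ÷ 28.014 g/mol = 0.0084886 mol
Divide by the smallest (0.0084886 mol): C 3.999, H 4.999, N 1.000

C4H5N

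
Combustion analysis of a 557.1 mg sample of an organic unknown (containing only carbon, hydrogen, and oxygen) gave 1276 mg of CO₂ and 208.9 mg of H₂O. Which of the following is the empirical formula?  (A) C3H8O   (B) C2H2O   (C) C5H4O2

(C) C5H4O2

mol C = 1.276 g CO₂ ÷ 44.009 g/mol = 0.028994 mol
mol H = 2 × 0.2089 g H₂O ÷ 18.015 g/mol = 0.023192 mol
mass O = 0.5571 − (0.34825 + 0.023377) = 0.18547 g → mol O = 0.18547 ÷ 15.999 = 0.011593 mol
Divide by the smallest (0.011593 mol): C 2.501, H 2.001, O 1.000
Multiplying each by 2 gives whole numbers: C 5.00, H 4.00, O 2.00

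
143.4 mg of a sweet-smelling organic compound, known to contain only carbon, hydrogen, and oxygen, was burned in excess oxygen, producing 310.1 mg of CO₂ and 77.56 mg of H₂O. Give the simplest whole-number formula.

C9H11O4

mol C = 0.3101 g CO₂ ÷ 44.009 g/mol = 0.0070463 mol
mol H = 2 × 0.07756 g H₂O ÷ 18.015 g/mol = 0.0086106 mol
mass O = 0.1434 − (0.084633 + 0.0086795) = 0.050088 g → mol O = 0.050088 ÷ 15.999 = 0.0031307 mol
Divide by the smallest (0.0031307 mol): C 2.251, H 2.750, O 1.000
Multiplying each by 4 gives whole numbers: C 9.00, H 11.00, O 4.00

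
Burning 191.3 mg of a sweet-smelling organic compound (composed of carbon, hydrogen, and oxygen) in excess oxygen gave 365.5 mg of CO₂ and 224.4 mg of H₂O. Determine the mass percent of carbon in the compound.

52.14%

mol C = 0.3655 g CO₂ ÷ 44.009 g/mol = 0.0083051 mol
mol H = 2 × 0.2244 g H₂O ÷ 18.015 g/mol = 0.024913 mol
mass O = 0.1913 − (0.099753 + 0.025112) = 0.066435 g → mol O = 0.066435 ÷ 15.999 = 0.0041525 mol
mass % C = 0.099753 g ÷ 0.1913 g × 100%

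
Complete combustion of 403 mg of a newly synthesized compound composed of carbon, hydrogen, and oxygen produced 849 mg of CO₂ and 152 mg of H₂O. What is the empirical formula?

mol C = 0.849 g CO₂ ÷ 44.009 g/mol = 0.01929 mol
mol H = 2 × 0.152 g H₂O ÷ 18.015 g/mol = 0.01687 mol
mass O = 0.403 − (0.2317 + 0.01701) = 0.1543 g → mol O = 0.1543 ÷ 15.999 = 0.009643 mol
Divide by the smallest (0.009643 mol): C 2.001, H 1.750, O 1.000
Multiplying each by 4 gives whole numbers: C 8.00, H 7.00, O 4.00

C8H7O4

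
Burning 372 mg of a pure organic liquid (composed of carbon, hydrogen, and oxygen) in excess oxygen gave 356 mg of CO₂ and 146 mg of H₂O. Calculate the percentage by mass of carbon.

mol C = 0.356 g CO₂ ÷ 44.009 g/mol = 0.008089 mol
mol H = 2 × 0.146 g H₂O ÷ 18.015 g/mol = 0.01621 mol
mass O = 0.372 − (0.09716 + 0.01634) = 0.2585 g → mol O = 0.2585 ÷ 15.999 = 0.01616 mol
mass % C = 0.09716 g ÷ 0.372 g × 100%

26.1%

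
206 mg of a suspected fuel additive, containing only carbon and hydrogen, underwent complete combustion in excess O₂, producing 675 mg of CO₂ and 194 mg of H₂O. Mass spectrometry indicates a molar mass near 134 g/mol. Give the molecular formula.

mol C = 0.675 g CO₂ ÷ 44.009 g/mol = 0.01534 mol
mol H = 2 × 0.194 g H₂O ÷ 18.015 g/mol = 0.02154 mol
Divide by the smallest (0.01534 mol): C 1.000, H 1.404
Multiplying each by 5 gives whole numbers: C 5.00, H 7.02
Empirical formula: C5H7
Empirical-formula mass = 67.11 g/mol; 134 ÷ 67.11 ≈ 2, so the molecular formula is C10H14.

C10H14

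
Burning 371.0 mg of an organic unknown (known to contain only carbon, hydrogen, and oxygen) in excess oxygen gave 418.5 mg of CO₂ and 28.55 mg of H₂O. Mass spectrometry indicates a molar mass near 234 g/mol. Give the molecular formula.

mol C = 0.4185 g CO₂ ÷ 44.009 g/mol = 0.0095094 mol
mol H = 2 × 0.02855 g H₂O ÷ 18.015 g/mol = 0.0031696 mol
mass O = 0.3710 − (0.11422 + 0.0031949) = 0.25359 g → mol O = 0.25359 ÷ 15.999 = 0.015850 mol
Divide by the smallest (0.0031696 mol): C 3.000, H 1.000, O 5.001
Empirical formula: C3HO5
Empirical-formula mass = 117.04 g/mol; 234 ÷ 117.04 ≈ 2, so the molecular formula is C6H2O10.

C6H2O10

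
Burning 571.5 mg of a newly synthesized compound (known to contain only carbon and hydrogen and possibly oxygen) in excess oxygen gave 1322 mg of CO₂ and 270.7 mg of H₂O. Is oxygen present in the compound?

yes

mol C = 1.322 g CO₂ ÷ 44.009 g/mol = 0.030039 mol
mol H = 2 × 0.2707 g H₂O ÷ 18.015 g/mol = 0.030053 mol
C and H account for only 0.39110 g of the 0.5715 g sample; the remaining 0.18040 g must be oxygen.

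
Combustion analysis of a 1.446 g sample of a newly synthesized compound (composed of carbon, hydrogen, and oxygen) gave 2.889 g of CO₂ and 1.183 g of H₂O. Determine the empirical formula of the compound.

C2H4O

mol C = 2.889 g CO₂ ÷ 44.009 g/mol = 0.065646 mol
mol H = 2 × 1.183 g H₂O ÷ 18.015 g/mol = 0.13133 mol
mass O = 1.446 − (0.78847 + 0.13239) = 0.52514 g → mol O = 0.52514 ÷ 15.999 = 0.032824 mol
Divide by the smallest (0.032824 mol): C 2.000, H 4.001, O 1.000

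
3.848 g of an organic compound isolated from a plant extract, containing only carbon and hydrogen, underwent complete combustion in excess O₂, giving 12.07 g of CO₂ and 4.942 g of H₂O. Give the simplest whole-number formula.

mol C = 12.07 g CO₂ ÷ 44.009 g/mol = 0.27426 mol
mol H = 2 × 4.942 g H₂O ÷ 18.015 g/mol = 0.54865 mol
Divide by the smallest (0.27426 mol): C 1.000, H 2.000

CH2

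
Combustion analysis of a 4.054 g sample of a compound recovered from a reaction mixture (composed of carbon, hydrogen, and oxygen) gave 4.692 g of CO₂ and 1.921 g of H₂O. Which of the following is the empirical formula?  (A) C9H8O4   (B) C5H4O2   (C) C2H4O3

mol C = 4.692 g CO₂ ÷ 44.009 g/mol = 0.10661 mol
mol H = 2 × 1.921 g H₂O ÷ 18.015 g/mol = 0.21327 mol
mass O = 4.054 − (1.2805 + 0.21497) = 2.5585 g → mol O = 2.5585 ÷ 15.999 = 0.15991 mol
Divide by the smallest (0.10661 mol): C 1.000, H 2.000, O 1.500
Multiplying each by 2 gives whole numbers: C 2.00, H 4.00, O 3.00

(C) C2H4O3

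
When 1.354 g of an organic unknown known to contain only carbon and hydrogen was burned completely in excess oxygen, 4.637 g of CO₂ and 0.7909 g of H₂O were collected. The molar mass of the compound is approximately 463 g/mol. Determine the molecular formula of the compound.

C36H30

mol C = 4.637 g CO₂ ÷ 44.009 g/mol = 0.10536 mol
mol H = 2 × 0.7909 g H₂O ÷ 18.015 g/mol = 0.087805 mol
Divide by the smallest (0.087805 mol): C 1.200, H 1.000
Multiplying each by 5 gives whole numbers: C 6.00, H 5.00
Empirical formula: C6H5
Empirical-formula mass = 77.11 g/mol; 463 ÷ 77.11 ≈ 6, so the molecular formula is C36H30.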